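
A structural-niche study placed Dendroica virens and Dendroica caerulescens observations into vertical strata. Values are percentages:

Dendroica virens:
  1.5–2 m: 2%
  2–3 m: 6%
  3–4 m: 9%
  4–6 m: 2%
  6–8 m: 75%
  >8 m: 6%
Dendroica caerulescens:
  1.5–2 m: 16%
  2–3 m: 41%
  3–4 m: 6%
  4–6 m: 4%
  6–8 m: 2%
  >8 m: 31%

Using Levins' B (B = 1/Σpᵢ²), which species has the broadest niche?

Dendroica caerulescens

Convert percentages to proportions (divide by 100).
Σp_vireᵢ² = 0.02² + 0.06² + 0.09² + 0.02² + 0.75² + 0.06² = 0.0004 + 0.0036 + 0.0081 + 0.0004 + 0.5625 + 0.0036 = 0.5786
B_vire = 1 / 0.5786 = 1.7283
Σp_caerᵢ² = 0.16² + 0.41² + 0.06² + 0.04² + 0.02² + 0.31² = 0.0256 + 0.1681 + 0.0036 + 0.0016 + 0.0004 + 0.0961 = 0.2954
B_caer = 1 / 0.2954 = 3.3852
Highest B → broadest niche (most generalist): Dendroica caerulescens (B = 3.39).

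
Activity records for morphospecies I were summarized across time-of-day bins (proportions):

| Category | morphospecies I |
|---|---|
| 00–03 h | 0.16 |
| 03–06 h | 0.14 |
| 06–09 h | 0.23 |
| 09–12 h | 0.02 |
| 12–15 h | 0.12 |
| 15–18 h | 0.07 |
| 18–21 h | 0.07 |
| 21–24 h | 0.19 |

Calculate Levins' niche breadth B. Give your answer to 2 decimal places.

6.30

Σpᵢ² = 0.16² + 0.14² + 0.23² + 0.02² + 0.12² + 0.07² + 0.07² + 0.19² = 0.0256 + 0.0196 + 0.0529 + 0.0004 + 0.0144 + 0.0049 + 0.0049 + 0.0361 = 0.1588
B = 1 / 0.1588 = 6.2972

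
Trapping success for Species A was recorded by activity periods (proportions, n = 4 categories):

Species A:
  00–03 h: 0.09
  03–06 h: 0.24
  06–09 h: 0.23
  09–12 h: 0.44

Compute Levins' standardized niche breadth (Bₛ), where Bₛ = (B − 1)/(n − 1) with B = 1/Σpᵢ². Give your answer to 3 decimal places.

Σpᵢ² = 0.09² + 0.24² + 0.23² + 0.44² = 0.0081 + 0.0576 + 0.0529 + 0.1936 = 0.3122
B = 1 / 0.3122 = 3.20307
Bₛ = (B − 1)/(n − 1) = (3.20307 − 1)/(4 − 1) = 2.20307/3 = 0.73436

0.734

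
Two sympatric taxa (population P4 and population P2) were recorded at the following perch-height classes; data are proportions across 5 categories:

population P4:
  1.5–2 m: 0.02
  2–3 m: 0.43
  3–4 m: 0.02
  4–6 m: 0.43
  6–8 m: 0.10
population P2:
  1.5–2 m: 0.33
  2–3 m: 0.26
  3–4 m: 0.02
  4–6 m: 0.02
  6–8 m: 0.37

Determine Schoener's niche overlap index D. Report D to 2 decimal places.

Σ|p₁ᵢ − p₂ᵢ| = 0.31 + 0.17 + 0.00 + 0.41 + 0.27 = 1.16
D = 1 − ½ × 1.16 = 1 − 0.580 = 0.4200

0.42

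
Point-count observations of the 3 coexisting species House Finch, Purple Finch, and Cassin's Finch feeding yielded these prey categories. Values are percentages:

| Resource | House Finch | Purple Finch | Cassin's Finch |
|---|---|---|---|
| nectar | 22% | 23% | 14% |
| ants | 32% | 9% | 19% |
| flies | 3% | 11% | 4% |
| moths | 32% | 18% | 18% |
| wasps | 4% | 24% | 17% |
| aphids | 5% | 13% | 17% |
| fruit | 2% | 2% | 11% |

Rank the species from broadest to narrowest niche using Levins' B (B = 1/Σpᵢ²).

Cassin's Finch > Purple Finch > House Finch

Convert percentages to proportions (divide by 100).
Σp_Housᵢ² = 0.22² + 0.32² + 0.03² + 0.32² + 0.04² + 0.05² + 0.02² = 0.0484 + 0.1024 + 0.0009 + 0.1024 + 0.0016 + 0.0025 + 0.0004 = 0.2586
B_Hous = 1 / 0.2586 = 3.8670
Σp_Purpᵢ² = 0.23² + 0.09² + 0.11² + 0.18² + 0.24² + 0.13² + 0.02² = 0.0529 + 0.0081 + 0.0121 + 0.0324 + 0.0576 + 0.0169 + 0.0004 = 0.1804
B_Purp = 1 / 0.1804 = 5.5432
Σp_Cassᵢ² = 0.14² + 0.19² + 0.04² + 0.18² + 0.17² + 0.17² + 0.11² = 0.0196 + 0.0361 + 0.0016 + 0.0324 + 0.0289 + 0.0289 + 0.0121 = 0.1596
B_Cass = 1 / 0.1596 = 6.2657
Ranking by B (broadest → narrowest): Cassin's Finch (6.27) > Purple Finch (5.54) > House Finch (3.87)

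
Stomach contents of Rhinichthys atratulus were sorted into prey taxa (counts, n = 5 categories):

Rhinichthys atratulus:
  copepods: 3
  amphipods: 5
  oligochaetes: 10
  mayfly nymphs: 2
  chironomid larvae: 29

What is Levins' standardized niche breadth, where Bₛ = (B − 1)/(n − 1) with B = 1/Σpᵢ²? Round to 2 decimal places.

Proportions for Rhinichthys atratulus (n=49): 3/49=0.0612, 5/49=0.1020, 10/49=0.2041, 2/49=0.0408, 29/49=0.5918
Σpᵢ² = 0.0612² + 0.1020² + 0.2041² + 0.0408² + 0.5918² = 0.003745 + 0.010404 + 0.041657 + 0.001665 + 0.350227 = 0.407698
B = 1 / 0.407698 = 2.4528
Bₛ = (B − 1)/(n − 1) = (2.4528 − 1)/(5 − 1) = 1.4528/4 = 0.3632

0.36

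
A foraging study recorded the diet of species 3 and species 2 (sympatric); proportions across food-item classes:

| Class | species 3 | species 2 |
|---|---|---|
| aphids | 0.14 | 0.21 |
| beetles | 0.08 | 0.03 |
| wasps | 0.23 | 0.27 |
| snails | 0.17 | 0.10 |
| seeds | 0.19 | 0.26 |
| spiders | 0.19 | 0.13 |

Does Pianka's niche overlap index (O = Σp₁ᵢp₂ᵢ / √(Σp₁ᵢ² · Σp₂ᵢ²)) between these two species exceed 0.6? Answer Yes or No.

Yes

Σ p₁ᵢp₂ᵢ = 0.0294 + 0.0024 + 0.0621 + 0.0170 + 0.0494 + 0.0247 = 0.1850
Σp_1ᵢ² = 0.14² + 0.08² + 0.23² + 0.17² + 0.19² + 0.19² = 0.0196 + 0.0064 + 0.0529 + 0.0289 + 0.0361 + 0.0361 = 0.1800
Σp_2ᵢ² = 0.21² + 0.03² + 0.27² + 0.10² + 0.26² + 0.13² = 0.0441 + 0.0009 + 0.0729 + 0.0100 + 0.0676 + 0.0169 = 0.2124
O = 0.1850 / √(0.1800 × 0.2124) = 0.1850 / 0.19553 = 0.9461
O = 0.9461 > 0.6 → Yes.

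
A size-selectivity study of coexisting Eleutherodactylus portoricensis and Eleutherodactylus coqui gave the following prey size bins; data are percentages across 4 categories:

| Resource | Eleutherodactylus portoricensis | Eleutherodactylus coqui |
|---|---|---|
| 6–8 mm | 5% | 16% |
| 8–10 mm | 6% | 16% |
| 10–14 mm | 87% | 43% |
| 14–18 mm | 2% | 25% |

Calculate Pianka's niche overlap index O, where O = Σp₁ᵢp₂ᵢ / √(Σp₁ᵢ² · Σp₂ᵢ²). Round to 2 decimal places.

Convert percentages to proportions (divide by 100).
Σ p₁ᵢp₂ᵢ = 0.0080 + 0.0096 + 0.3741 + 0.0050 = 0.3967
Σp_1ᵢ² = 0.05² + 0.06² + 0.87² + 0.02² = 0.0025 + 0.0036 + 0.7569 + 0.0004 = 0.7634
Σp_2ᵢ² = 0.16² + 0.16² + 0.43² + 0.25² = 0.0256 + 0.0256 + 0.1849 + 0.0625 = 0.2986
O = 0.3967 / √(0.7634 × 0.2986) = 0.3967 / 0.47744 = 0.8309

0.83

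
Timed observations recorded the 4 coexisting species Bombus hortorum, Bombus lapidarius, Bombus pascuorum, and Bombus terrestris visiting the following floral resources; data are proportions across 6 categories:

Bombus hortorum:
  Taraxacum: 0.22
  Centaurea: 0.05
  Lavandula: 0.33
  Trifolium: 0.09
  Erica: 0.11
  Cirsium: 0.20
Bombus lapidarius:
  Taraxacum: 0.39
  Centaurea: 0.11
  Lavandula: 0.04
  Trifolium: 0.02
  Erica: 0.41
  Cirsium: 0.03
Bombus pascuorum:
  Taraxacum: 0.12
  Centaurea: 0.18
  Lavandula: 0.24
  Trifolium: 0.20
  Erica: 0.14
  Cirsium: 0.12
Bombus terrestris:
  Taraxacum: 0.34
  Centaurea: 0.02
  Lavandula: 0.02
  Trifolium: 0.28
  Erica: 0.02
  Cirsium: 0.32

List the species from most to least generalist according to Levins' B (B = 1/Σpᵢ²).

Σp_hortᵢ² = 0.22² + 0.05² + 0.33² + 0.09² + 0.11² + 0.20² = 0.0484 + 0.0025 + 0.1089 + 0.0081 + 0.0121 + 0.0400 = 0.2200
B_hort = 1 / 0.2200 = 4.5455
Σp_lapiᵢ² = 0.39² + 0.11² + 0.04² + 0.02² + 0.41² + 0.03² = 0.1521 + 0.0121 + 0.0016 + 0.0004 + 0.1681 + 0.0009 = 0.3352
B_lapi = 1 / 0.3352 = 2.9833
Σp_pascᵢ² = 0.12² + 0.18² + 0.24² + 0.20² + 0.14² + 0.12² = 0.0144 + 0.0324 + 0.0576 + 0.0400 + 0.0196 + 0.0144 = 0.1784
B_pasc = 1 / 0.1784 = 5.6054
Σp_terrᵢ² = 0.34² + 0.02² + 0.02² + 0.28² + 0.02² + 0.32² = 0.1156 + 0.0004 + 0.0004 + 0.0784 + 0.0004 + 0.1024 = 0.2976
B_terr = 1 / 0.2976 = 3.3602
Ranking by B (broadest → narrowest): Bombus pascuorum (5.61) > Bombus hortorum (4.55) > Bombus terrestris (3.36) > Bombus lapidarius (2.98)

Bombus pascuorum > Bombus hortorum > Bombus terrestris > Bombus lapidarius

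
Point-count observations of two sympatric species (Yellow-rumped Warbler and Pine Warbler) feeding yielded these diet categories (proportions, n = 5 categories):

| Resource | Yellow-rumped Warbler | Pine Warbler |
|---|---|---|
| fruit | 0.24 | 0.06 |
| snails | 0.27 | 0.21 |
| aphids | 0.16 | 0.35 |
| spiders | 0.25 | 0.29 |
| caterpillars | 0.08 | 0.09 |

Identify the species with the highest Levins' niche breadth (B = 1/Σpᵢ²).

Σp_Yellᵢ² = 0.24² + 0.27² + 0.16² + 0.25² + 0.08² = 0.0576 + 0.0729 + 0.0256 + 0.0625 + 0.0064 = 0.2250
B_Yell = 1 / 0.2250 = 4.4444
Σp_Pineᵢ² = 0.06² + 0.21² + 0.35² + 0.29² + 0.09² = 0.0036 + 0.0441 + 0.1225 + 0.0841 + 0.0081 = 0.2624
B_Pine = 1 / 0.2624 = 3.8110
Highest B → broadest niche (most generalist): Yellow-rumped Warbler (B = 4.44).

Yellow-rumped Warbler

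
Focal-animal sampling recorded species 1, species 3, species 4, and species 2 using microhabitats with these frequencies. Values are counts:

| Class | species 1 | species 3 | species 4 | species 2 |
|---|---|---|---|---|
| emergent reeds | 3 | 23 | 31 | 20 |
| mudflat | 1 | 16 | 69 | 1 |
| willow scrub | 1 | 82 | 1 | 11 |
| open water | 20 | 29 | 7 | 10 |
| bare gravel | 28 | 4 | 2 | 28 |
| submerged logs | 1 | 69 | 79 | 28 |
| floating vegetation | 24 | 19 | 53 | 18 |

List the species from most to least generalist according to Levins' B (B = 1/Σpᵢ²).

Proportions for species 1 (n=78): 3/78=0.0385, 1/78=0.0128, 1/78=0.0128, 20/78=0.2564, 28/78=0.3590, 1/78=0.0128, 24/78=0.3077
Proportions for species 3 (n=242): 23/242=0.0950, 16/242=0.0661, 82/242=0.3388, 29/242=0.1198, 4/242=0.0165, 69/242=0.2851, 19/242=0.0785
Proportions for species 4 (n=242): 31/242=0.1281, 69/242=0.2851, 1/242=0.0041, 7/242=0.0289, 2/242=0.0083, 79/242=0.3264, 53/242=0.2190
Proportions for species 2 (n=116): 20/116=0.1724, 1/116=0.0086, 11/116=0.0948, 10/116=0.0862, 28/116=0.2414, 28/116=0.2414, 18/116=0.1552
Σp_1ᵢ² = 0.0385² + 0.0128² + 0.0128² + 0.2564² + 0.3590² + 0.0128² + 0.3077² = 0.001482 + 0.000164 + 0.000164 + 0.065741 + 0.128881 + 0.000164 + 0.094679 = 0.291275
B_1 = 1 / 0.291275 = 3.4332
Σp_3ᵢ² = 0.0950² + 0.0661² + 0.3388² + 0.1198² + 0.0165² + 0.2851² + 0.0785² = 0.009025 + 0.004369 + 0.114785 + 0.014352 + 0.000272 + 0.081282 + 0.006162 = 0.230247
B_3 = 1 / 0.230247 = 4.3432
Σp_4ᵢ² = 0.1281² + 0.2851² + 0.0041² + 0.0289² + 0.0083² + 0.3264² + 0.2190² = 0.016410 + 0.081282 + 0.000017 + 0.000835 + 0.000069 + 0.106537 + 0.047961 = 0.253111
B_4 = 1 / 0.253111 = 3.9508
Σp_2ᵢ² = 0.1724² + 0.0086² + 0.0948² + 0.0862² + 0.2414² + 0.2414² + 0.1552² = 0.029722 + 0.000074 + 0.008987 + 0.007430 + 0.058274 + 0.058274 + 0.024087 = 0.186848
B_2 = 1 / 0.186848 = 5.3519
Ranking by B (broadest → narrowest): species 2 (5.35) > species 3 (4.34) > species 4 (3.95) > species 1 (3.43)

species 2 > species 3 > species 4 > species 1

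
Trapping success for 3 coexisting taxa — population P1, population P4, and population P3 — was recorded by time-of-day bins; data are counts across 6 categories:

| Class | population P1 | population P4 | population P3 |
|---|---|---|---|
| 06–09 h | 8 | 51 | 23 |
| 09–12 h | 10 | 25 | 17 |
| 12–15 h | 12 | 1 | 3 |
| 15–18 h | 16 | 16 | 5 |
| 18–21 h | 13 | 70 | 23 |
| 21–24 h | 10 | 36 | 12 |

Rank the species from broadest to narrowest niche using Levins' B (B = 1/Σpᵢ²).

Proportions for population P1 (n=69): 8/69=0.1159, 10/69=0.1449, 12/69=0.1739, 16/69=0.2319, 13/69=0.1884, 10/69=0.1449
Proportions for population P4 (n=199): 51/199=0.2563, 25/199=0.1256, 1/199=0.0050, 16/199=0.0804, 70/199=0.3518, 36/199=0.1809
Proportions for population P3 (n=83): 23/83=0.2771, 17/83=0.2048, 3/83=0.0361, 5/83=0.0602, 23/83=0.2771, 12/83=0.1446
Σp_P1ᵢ² = 0.1159² + 0.1449² + 0.1739² + 0.2319² + 0.1884² + 0.1449² = 0.013433 + 0.020996 + 0.030241 + 0.053778 + 0.035495 + 0.020996 = 0.174939
B_P1 = 1 / 0.174939 = 5.7163
Σp_P4ᵢ² = 0.2563² + 0.1256² + 0.0050² + 0.0804² + 0.3518² + 0.1809² = 0.065690 + 0.015775 + 0.000025 + 0.006464 + 0.123763 + 0.032725 = 0.244442
B_P4 = 1 / 0.244442 = 4.0910
Σp_P3ᵢ² = 0.2771² + 0.2048² + 0.0361² + 0.0602² + 0.2771² + 0.1446² = 0.076784 + 0.041943 + 0.001303 + 0.003624 + 0.076784 + 0.020909 = 0.221347
B_P3 = 1 / 0.221347 = 4.5178
Ranking by B (broadest → narrowest): population P1 (5.72) > population P3 (4.52) > population P4 (4.09)

population P1 > population P3 > population P4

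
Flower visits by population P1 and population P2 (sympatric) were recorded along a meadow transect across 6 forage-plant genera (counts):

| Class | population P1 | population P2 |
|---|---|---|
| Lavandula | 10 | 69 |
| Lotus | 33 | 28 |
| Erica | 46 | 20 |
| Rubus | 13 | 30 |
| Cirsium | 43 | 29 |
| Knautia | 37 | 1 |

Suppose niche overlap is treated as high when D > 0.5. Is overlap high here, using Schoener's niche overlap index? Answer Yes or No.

Yes

Proportions for population P1 (n=182): 10/182=0.0549, 33/182=0.1813, 46/182=0.2527, 13/182=0.0714, 43/182=0.2363, 37/182=0.2033
Proportions for population P2 (n=177): 69/177=0.3898, 28/177=0.1582, 20/177=0.1130, 30/177=0.1695, 29/177=0.1638, 1/177=0.0056
Σ|p₁ᵢ − p₂ᵢ| = 0.3349 + 0.0231 + 0.1397 + 0.0981 + 0.0725 + 0.1977 = 0.8660
D = 1 − ½ × 0.8660 = 1 − 0.43300 = 0.56700
D = 0.56700 > 0.5 → Yes.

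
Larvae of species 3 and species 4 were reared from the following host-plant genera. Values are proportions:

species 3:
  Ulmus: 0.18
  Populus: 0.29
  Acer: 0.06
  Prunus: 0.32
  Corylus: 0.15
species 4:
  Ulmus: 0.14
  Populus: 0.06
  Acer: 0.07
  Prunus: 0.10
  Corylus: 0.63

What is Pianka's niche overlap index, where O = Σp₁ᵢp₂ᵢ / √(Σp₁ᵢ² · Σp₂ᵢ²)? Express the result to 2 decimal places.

0.53

Σ p₁ᵢp₂ᵢ = 0.0252 + 0.0174 + 0.0042 + 0.0320 + 0.0945 = 0.1733
Σp_1ᵢ² = 0.18² + 0.29² + 0.06² + 0.32² + 0.15² = 0.0324 + 0.0841 + 0.0036 + 0.1024 + 0.0225 = 0.2450
Σp_2ᵢ² = 0.14² + 0.06² + 0.07² + 0.10² + 0.63² = 0.0196 + 0.0036 + 0.0049 + 0.0100 + 0.3969 = 0.4350
O = 0.1733 / √(0.2450 × 0.4350) = 0.1733 / 0.32646 = 0.5308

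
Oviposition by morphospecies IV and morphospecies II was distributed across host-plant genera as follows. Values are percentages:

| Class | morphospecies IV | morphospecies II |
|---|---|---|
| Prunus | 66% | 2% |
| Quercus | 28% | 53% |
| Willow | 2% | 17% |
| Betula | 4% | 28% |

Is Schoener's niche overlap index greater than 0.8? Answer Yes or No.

Convert percentages to proportions (divide by 100).
Σ|p₁ᵢ − p₂ᵢ| = 0.64 + 0.25 + 0.15 + 0.24 = 1.28
D = 1 − ½ × 1.28 = 1 − 0.640 = 0.3600
D = 0.3600 < 0.8 → No.

No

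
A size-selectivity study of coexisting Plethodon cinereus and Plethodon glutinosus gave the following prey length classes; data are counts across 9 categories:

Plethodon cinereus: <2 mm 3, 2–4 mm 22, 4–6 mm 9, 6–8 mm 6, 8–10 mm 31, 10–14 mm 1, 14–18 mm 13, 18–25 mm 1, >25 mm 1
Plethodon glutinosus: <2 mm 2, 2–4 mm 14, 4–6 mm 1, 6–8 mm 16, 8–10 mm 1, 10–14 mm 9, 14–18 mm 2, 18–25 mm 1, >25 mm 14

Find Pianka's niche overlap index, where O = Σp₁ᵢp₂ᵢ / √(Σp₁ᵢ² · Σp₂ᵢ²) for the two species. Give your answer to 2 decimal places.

0.44

Proportions for Plethodon cinereus (n=87): 3/87=0.0345, 22/87=0.2529, 9/87=0.1034, 6/87=0.0690, 31/87=0.3563, 1/87=0.0115, 13/87=0.1494, 1/87=0.0115, 1/87=0.0115
Proportions for Plethodon glutinosus (n=60): 2/60=0.0333, 14/60=0.2333, 1/60=0.0167, 16/60=0.2667, 1/60=0.0167, 9/60=0.1500, 2/60=0.0333, 1/60=0.0167, 14/60=0.2333
Σ p₁ᵢp₂ᵢ = 0.001149 + 0.059002 + 0.001727 + 0.018402 + 0.005950 + 0.001725 + 0.004975 + 0.000192 + 0.002683 = 0.095805
Σp_1ᵢ² = 0.0345² + 0.2529² + 0.1034² + 0.0690² + 0.3563² + 0.0115² + 0.1494² + 0.0115² + 0.0115² = 0.001190 + 0.063958 + 0.010692 + 0.004761 + 0.126950 + 0.000132 + 0.022320 + 0.000132 + 0.000132 = 0.230267
Σp_2ᵢ² = 0.0333² + 0.2333² + 0.0167² + 0.2667² + 0.0167² + 0.1500² + 0.0333² + 0.0167² + 0.2333² = 0.001109 + 0.054429 + 0.000279 + 0.071129 + 0.000279 + 0.022500 + 0.001109 + 0.000279 + 0.054429 = 0.205542
O = 0.095805 / √(0.230267 × 0.205542) = 0.095805 / 0.2175535 = 0.4404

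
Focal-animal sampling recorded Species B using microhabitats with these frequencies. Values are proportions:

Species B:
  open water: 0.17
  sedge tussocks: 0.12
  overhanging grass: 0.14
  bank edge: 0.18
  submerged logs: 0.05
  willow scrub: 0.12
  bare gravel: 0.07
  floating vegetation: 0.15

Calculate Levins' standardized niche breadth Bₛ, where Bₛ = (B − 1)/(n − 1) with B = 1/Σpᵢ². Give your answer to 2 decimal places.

0.88

Σpᵢ² = 0.17² + 0.12² + 0.14² + 0.18² + 0.05² + 0.12² + 0.07² + 0.15² = 0.0289 + 0.0144 + 0.0196 + 0.0324 + 0.0025 + 0.0144 + 0.0049 + 0.0225 = 0.1396
B = 1 / 0.1396 = 7.1633
Bₛ = (B − 1)/(n − 1) = (7.1633 − 1)/(8 − 1) = 6.1633/7 = 0.8805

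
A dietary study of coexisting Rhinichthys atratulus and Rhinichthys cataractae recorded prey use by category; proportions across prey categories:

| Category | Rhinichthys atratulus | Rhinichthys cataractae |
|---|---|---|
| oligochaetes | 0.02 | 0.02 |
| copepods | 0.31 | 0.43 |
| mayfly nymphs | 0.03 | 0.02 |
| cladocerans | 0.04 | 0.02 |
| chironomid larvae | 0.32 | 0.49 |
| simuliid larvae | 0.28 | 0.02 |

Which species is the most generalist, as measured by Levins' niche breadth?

Rhinichthys atratulus

Σp_atraᵢ² = 0.02² + 0.31² + 0.03² + 0.04² + 0.32² + 0.28² = 0.0004 + 0.0961 + 0.0009 + 0.0016 + 0.1024 + 0.0784 = 0.2798
B_atra = 1 / 0.2798 = 3.5740
Σp_cataᵢ² = 0.02² + 0.43² + 0.02² + 0.02² + 0.49² + 0.02² = 0.0004 + 0.1849 + 0.0004 + 0.0004 + 0.2401 + 0.0004 = 0.4266
B_cata = 1 / 0.4266 = 2.3441
Highest B → broadest niche (most generalist): Rhinichthys atratulus (B = 3.57).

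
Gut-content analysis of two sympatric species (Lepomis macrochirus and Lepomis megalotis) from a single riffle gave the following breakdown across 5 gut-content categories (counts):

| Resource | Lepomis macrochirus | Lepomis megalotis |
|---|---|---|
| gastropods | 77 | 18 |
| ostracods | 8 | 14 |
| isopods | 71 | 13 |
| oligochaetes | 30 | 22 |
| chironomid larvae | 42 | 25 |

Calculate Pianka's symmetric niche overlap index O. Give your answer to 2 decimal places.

Proportions for Lepomis macrochirus (n=228): 77/228=0.3377, 8/228=0.0351, 71/228=0.3114, 30/228=0.1316, 42/228=0.1842
Proportions for Lepomis megalotis (n=92): 18/92=0.1957, 14/92=0.1522, 13/92=0.1413, 22/92=0.2391, 25/92=0.2717
Σ p₁ᵢp₂ᵢ = 0.066088 + 0.005342 + 0.044001 + 0.031466 + 0.050047 = 0.196944
Σp_1ᵢ² = 0.3377² + 0.0351² + 0.3114² + 0.1316² + 0.1842² = 0.114041 + 0.001232 + 0.096970 + 0.017319 + 0.033930 = 0.263492
Σp_2ᵢ² = 0.1957² + 0.1522² + 0.1413² + 0.2391² + 0.2717² = 0.038298 + 0.023165 + 0.019966 + 0.057169 + 0.073821 = 0.212419
O = 0.196944 / √(0.263492 × 0.212419) = 0.196944 / 0.2365813 = 0.8325

0.83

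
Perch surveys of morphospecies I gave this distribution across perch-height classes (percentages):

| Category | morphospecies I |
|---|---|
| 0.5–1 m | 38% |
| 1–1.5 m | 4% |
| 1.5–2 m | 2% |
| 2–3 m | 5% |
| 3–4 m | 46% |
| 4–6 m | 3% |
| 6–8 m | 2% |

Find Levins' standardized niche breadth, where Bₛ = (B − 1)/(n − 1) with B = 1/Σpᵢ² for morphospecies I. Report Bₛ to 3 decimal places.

Convert percentages to proportions (divide by 100).
Σpᵢ² = 0.38² + 0.04² + 0.02² + 0.05² + 0.46² + 0.03² + 0.02² = 0.1444 + 0.0016 + 0.0004 + 0.0025 + 0.2116 + 0.0009 + 0.0004 = 0.3618
B = 1 / 0.3618 = 2.76396
Bₛ = (B − 1)/(n − 1) = (2.76396 − 1)/(7 − 1) = 1.76396/6 = 0.29399

0.294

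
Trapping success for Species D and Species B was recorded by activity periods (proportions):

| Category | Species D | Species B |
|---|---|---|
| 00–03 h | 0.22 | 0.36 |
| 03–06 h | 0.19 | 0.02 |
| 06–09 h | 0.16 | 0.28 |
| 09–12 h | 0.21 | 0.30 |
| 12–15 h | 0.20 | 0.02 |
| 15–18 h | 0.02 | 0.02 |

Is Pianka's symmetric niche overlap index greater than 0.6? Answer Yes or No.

Yes

Σ p₁ᵢp₂ᵢ = 0.0792 + 0.0038 + 0.0448 + 0.0630 + 0.0040 + 0.0004 = 0.1952
Σp_1ᵢ² = 0.22² + 0.19² + 0.16² + 0.21² + 0.20² + 0.02² = 0.0484 + 0.0361 + 0.0256 + 0.0441 + 0.0400 + 0.0004 = 0.1946
Σp_2ᵢ² = 0.36² + 0.02² + 0.28² + 0.30² + 0.02² + 0.02² = 0.1296 + 0.0004 + 0.0784 + 0.0900 + 0.0004 + 0.0004 = 0.2992
O = 0.1952 / √(0.1946 × 0.2992) = 0.1952 / 0.24130 = 0.8090
O = 0.8090 > 0.6 → Yes.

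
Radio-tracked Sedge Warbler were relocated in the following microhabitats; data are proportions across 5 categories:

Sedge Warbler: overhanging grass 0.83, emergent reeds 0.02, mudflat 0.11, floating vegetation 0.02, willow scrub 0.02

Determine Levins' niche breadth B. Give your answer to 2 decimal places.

Σpᵢ² = 0.83² + 0.02² + 0.11² + 0.02² + 0.02² = 0.6889 + 0.0004 + 0.0121 + 0.0004 + 0.0004 = 0.7022
B = 1 / 0.7022 = 1.4241

1.42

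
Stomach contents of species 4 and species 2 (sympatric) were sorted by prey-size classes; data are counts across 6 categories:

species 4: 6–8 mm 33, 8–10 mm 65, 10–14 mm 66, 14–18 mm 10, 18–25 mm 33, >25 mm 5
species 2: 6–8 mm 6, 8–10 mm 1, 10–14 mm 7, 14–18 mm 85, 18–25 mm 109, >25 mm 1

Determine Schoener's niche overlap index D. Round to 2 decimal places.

0.27

Proportions for species 4 (n=212): 33/212=0.1557, 65/212=0.3066, 66/212=0.3113, 10/212=0.0472, 33/212=0.1557, 5/212=0.0236
Proportions for species 2 (n=209): 6/209=0.0287, 1/209=0.0048, 7/209=0.0335, 85/209=0.4067, 109/209=0.5215, 1/209=0.0048
Σ|p₁ᵢ − p₂ᵢ| = 0.1270 + 0.3018 + 0.2778 + 0.3595 + 0.3658 + 0.0188 = 1.4507
D = 1 − ½ × 1.4507 = 1 − 0.72535 = 0.27465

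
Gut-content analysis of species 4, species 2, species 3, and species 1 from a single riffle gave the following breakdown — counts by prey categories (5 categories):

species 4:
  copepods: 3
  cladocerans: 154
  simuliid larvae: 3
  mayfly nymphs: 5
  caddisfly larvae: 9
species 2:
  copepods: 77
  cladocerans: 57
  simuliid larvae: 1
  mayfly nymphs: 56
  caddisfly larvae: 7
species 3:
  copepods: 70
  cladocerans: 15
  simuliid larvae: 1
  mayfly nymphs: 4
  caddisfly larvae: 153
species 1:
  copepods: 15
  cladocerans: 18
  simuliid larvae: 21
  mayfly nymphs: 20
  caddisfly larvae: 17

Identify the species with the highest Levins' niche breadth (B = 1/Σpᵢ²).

species 1

Proportions for species 4 (n=174): 3/174=0.0172, 154/174=0.8851, 3/174=0.0172, 5/174=0.0287, 9/174=0.0517
Proportions for species 2 (n=198): 77/198=0.3889, 57/198=0.2879, 1/198=0.0051, 56/198=0.2828, 7/198=0.0354
Proportions for species 3 (n=243): 70/243=0.2881, 15/243=0.0617, 1/243=0.0041, 4/243=0.0165, 153/243=0.6296
Proportions for species 1 (n=91): 15/91=0.1648, 18/91=0.1978, 21/91=0.2308, 20/91=0.2198, 17/91=0.1868
Σp_4ᵢ² = 0.0172² + 0.8851² + 0.0172² + 0.0287² + 0.0517² = 0.000296 + 0.783402 + 0.000296 + 0.000824 + 0.002673 = 0.787491
B_4 = 1 / 0.787491 = 1.2699
Σp_2ᵢ² = 0.3889² + 0.2879² + 0.0051² + 0.2828² + 0.0354² = 0.151243 + 0.082886 + 0.000026 + 0.079976 + 0.001253 = 0.315384
B_2 = 1 / 0.315384 = 3.1707
Σp_3ᵢ² = 0.2881² + 0.0617² + 0.0041² + 0.0165² + 0.6296² = 0.083002 + 0.003807 + 0.000017 + 0.000272 + 0.396396 = 0.483494
B_3 = 1 / 0.483494 = 2.0683
Σp_1ᵢ² = 0.1648² + 0.1978² + 0.2308² + 0.2198² + 0.1868² = 0.027159 + 0.039125 + 0.053269 + 0.048312 + 0.034894 = 0.202759
B_1 = 1 / 0.202759 = 4.9320
Highest B → broadest niche (most generalist): species 1 (B = 4.93).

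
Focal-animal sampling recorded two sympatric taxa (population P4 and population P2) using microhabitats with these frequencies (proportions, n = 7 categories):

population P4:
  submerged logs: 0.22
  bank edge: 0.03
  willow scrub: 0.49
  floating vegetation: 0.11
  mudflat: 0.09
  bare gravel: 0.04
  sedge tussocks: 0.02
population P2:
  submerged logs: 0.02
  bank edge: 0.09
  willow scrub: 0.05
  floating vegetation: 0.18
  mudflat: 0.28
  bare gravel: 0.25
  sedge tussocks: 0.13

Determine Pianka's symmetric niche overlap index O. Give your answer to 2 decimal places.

Σ p₁ᵢp₂ᵢ = 0.0044 + 0.0027 + 0.0245 + 0.0198 + 0.0252 + 0.0100 + 0.0026 = 0.0892
Σp_1ᵢ² = 0.22² + 0.03² + 0.49² + 0.11² + 0.09² + 0.04² + 0.02² = 0.0484 + 0.0009 + 0.2401 + 0.0121 + 0.0081 + 0.0016 + 0.0004 = 0.3116
Σp_2ᵢ² = 0.02² + 0.09² + 0.05² + 0.18² + 0.28² + 0.25² + 0.13² = 0.0004 + 0.0081 + 0.0025 + 0.0324 + 0.0784 + 0.0625 + 0.0169 = 0.2012
O = 0.0892 / √(0.3116 × 0.2012) = 0.0892 / 0.25039 = 0.3562

0.36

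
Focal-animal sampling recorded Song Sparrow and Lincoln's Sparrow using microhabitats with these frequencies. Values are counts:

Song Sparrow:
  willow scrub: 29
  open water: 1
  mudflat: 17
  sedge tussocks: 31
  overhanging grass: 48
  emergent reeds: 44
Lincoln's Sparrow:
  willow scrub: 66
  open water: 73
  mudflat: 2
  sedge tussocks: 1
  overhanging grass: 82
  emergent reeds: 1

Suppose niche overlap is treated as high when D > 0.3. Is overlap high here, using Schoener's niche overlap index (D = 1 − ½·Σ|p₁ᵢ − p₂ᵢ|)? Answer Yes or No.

Yes

Proportions for Song Sparrow (n=170): 29/170=0.1706, 1/170=0.0059, 17/170=0.1000, 31/170=0.1824, 48/170=0.2824, 44/170=0.2588
Proportions for Lincoln's Sparrow (n=225): 66/225=0.2933, 73/225=0.3244, 2/225=0.0089, 1/225=0.0044, 82/225=0.3644, 1/225=0.0044
Σ|p₁ᵢ − p₂ᵢ| = 0.1227 + 0.3185 + 0.0911 + 0.1780 + 0.0820 + 0.2544 = 1.0467
D = 1 − ½ × 1.0467 = 1 − 0.52335 = 0.47665
D = 0.47665 > 0.3 → Yes.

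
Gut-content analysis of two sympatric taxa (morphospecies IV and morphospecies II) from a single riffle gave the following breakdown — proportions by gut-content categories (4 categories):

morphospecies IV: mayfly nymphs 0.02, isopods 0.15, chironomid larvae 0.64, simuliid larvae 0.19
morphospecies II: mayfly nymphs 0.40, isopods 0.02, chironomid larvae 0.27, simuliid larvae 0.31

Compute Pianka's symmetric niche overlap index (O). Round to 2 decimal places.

0.62

Σ p₁ᵢp₂ᵢ = 0.0080 + 0.0030 + 0.1728 + 0.0589 = 0.2427
Σp_1ᵢ² = 0.02² + 0.15² + 0.64² + 0.19² = 0.0004 + 0.0225 + 0.4096 + 0.0361 = 0.4686
Σp_2ᵢ² = 0.40² + 0.02² + 0.27² + 0.31² = 0.1600 + 0.0004 + 0.0729 + 0.0961 = 0.3294
O = 0.2427 / √(0.4686 × 0.3294) = 0.2427 / 0.39288 = 0.6177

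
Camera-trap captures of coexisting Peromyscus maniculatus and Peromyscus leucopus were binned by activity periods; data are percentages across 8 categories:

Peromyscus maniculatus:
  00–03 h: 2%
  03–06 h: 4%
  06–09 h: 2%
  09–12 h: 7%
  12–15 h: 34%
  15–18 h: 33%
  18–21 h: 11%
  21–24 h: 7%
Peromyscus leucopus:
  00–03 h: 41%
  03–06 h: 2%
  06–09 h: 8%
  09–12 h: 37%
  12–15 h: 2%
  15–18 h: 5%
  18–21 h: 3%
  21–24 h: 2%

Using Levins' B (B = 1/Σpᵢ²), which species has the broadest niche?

Peromyscus maniculatus

Convert percentages to proportions (divide by 100).
Σp_maniᵢ² = 0.02² + 0.04² + 0.02² + 0.07² + 0.34² + 0.33² + 0.11² + 0.07² = 0.0004 + 0.0016 + 0.0004 + 0.0049 + 0.1156 + 0.1089 + 0.0121 + 0.0049 = 0.2488
B_mani = 1 / 0.2488 = 4.0193
Σp_leucᵢ² = 0.41² + 0.02² + 0.08² + 0.37² + 0.02² + 0.05² + 0.03² + 0.02² = 0.1681 + 0.0004 + 0.0064 + 0.1369 + 0.0004 + 0.0025 + 0.0009 + 0.0004 = 0.3160
B_leuc = 1 / 0.3160 = 3.1646
Highest B → broadest niche (most generalist): Peromyscus maniculatus (B = 4.02).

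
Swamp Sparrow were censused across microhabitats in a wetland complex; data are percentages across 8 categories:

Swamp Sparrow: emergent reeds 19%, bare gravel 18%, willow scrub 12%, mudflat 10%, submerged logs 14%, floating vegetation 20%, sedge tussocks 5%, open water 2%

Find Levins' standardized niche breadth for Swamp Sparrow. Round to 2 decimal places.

0.78

Convert percentages to proportions (divide by 100).
Σpᵢ² = 0.19² + 0.18² + 0.12² + 0.10² + 0.14² + 0.20² + 0.05² + 0.02² = 0.0361 + 0.0324 + 0.0144 + 0.0100 + 0.0196 + 0.0400 + 0.0025 + 0.0004 = 0.1554
B = 1 / 0.1554 = 6.4350
Bₛ = (B − 1)/(n − 1) = (6.4350 − 1)/(8 − 1) = 5.4350/7 = 0.7764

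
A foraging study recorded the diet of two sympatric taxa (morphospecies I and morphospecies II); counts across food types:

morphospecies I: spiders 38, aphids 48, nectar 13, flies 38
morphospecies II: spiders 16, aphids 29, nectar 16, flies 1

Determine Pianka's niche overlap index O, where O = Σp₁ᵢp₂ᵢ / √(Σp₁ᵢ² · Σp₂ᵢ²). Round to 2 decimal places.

0.83

Proportions for morphospecies I (n=137): 38/137=0.2774, 48/137=0.3504, 13/137=0.0949, 38/137=0.2774
Proportions for morphospecies II (n=62): 16/62=0.2581, 29/62=0.4677, 16/62=0.2581, 1/62=0.0161
Σ p₁ᵢp₂ᵢ = 0.071597 + 0.163882 + 0.024494 + 0.004466 = 0.264439
Σp_1ᵢ² = 0.2774² + 0.3504² + 0.0949² + 0.2774² = 0.076951 + 0.122780 + 0.009006 + 0.076951 = 0.285688
Σp_2ᵢ² = 0.2581² + 0.4677² + 0.2581² + 0.0161² = 0.066616 + 0.218743 + 0.066616 + 0.000259 = 0.352234
O = 0.264439 / √(0.285688 × 0.352234) = 0.264439 / 0.3172208 = 0.8336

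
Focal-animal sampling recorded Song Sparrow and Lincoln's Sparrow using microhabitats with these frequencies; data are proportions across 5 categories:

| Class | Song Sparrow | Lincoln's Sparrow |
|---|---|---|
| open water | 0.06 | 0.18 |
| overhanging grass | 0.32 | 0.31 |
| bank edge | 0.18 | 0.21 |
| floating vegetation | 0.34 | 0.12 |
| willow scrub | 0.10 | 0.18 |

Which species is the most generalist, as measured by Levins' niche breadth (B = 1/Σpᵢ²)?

Σp_Songᵢ² = 0.06² + 0.32² + 0.18² + 0.34² + 0.10² = 0.0036 + 0.1024 + 0.0324 + 0.1156 + 0.0100 = 0.2640
B_Song = 1 / 0.2640 = 3.7879
Σp_Lincᵢ² = 0.18² + 0.31² + 0.21² + 0.12² + 0.18² = 0.0324 + 0.0961 + 0.0441 + 0.0144 + 0.0324 = 0.2194
B_Linc = 1 / 0.2194 = 4.5579
Highest B → broadest niche (most generalist): Lincoln's Sparrow (B = 4.56).

Lincoln's Sparrow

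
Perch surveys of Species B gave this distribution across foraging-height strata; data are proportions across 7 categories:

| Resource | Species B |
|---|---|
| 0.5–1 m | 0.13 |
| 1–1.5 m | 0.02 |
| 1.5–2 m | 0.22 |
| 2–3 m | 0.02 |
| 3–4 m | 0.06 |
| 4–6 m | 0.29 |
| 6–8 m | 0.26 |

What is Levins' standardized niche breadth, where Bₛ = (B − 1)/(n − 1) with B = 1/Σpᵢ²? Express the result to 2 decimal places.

Σpᵢ² = 0.13² + 0.02² + 0.22² + 0.02² + 0.06² + 0.29² + 0.26² = 0.0169 + 0.0004 + 0.0484 + 0.0004 + 0.0036 + 0.0841 + 0.0676 = 0.2214
B = 1 / 0.2214 = 4.5167
Bₛ = (B − 1)/(n − 1) = (4.5167 − 1)/(7 − 1) = 3.5167/6 = 0.5861

0.59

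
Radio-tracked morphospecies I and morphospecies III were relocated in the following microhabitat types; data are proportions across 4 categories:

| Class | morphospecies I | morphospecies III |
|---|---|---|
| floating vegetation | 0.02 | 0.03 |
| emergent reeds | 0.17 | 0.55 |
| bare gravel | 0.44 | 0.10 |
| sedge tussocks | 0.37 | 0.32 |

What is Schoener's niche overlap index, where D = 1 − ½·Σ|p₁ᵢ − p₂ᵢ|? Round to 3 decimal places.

0.610

Σ|p₁ᵢ − p₂ᵢ| = 0.01 + 0.38 + 0.34 + 0.05 = 0.78
D = 1 − ½ × 0.78 = 1 − 0.390 = 0.61000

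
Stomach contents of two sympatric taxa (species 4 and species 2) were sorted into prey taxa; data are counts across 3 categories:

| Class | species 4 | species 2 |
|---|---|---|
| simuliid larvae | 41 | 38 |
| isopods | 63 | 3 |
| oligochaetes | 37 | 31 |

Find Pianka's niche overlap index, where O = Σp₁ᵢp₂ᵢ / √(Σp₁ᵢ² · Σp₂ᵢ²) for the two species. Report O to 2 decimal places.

Proportions for species 4 (n=141): 41/141=0.2908, 63/141=0.4468, 37/141=0.2624
Proportions for species 2 (n=72): 38/72=0.5278, 3/72=0.0417, 31/72=0.4306
Σ p₁ᵢp₂ᵢ = 0.153484 + 0.018632 + 0.112989 = 0.285105
Σp_1ᵢ² = 0.2908² + 0.4468² + 0.2624² = 0.084565 + 0.199630 + 0.068854 = 0.353049
Σp_2ᵢ² = 0.5278² + 0.0417² + 0.4306² = 0.278573 + 0.001739 + 0.185416 = 0.465728
O = 0.285105 / √(0.353049 × 0.465728) = 0.285105 / 0.4054933 = 0.7031

0.70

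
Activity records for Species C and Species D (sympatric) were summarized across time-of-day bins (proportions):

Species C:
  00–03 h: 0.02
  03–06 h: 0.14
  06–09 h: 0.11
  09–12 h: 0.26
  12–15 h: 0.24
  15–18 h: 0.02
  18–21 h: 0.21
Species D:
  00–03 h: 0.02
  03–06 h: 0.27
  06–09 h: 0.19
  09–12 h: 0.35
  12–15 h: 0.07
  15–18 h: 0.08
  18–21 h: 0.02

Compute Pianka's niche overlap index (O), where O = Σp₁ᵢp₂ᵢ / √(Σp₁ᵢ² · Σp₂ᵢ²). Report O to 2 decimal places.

0.78

Σ p₁ᵢp₂ᵢ = 0.0004 + 0.0378 + 0.0209 + 0.0910 + 0.0168 + 0.0016 + 0.0042 = 0.1727
Σp_1ᵢ² = 0.02² + 0.14² + 0.11² + 0.26² + 0.24² + 0.02² + 0.21² = 0.0004 + 0.0196 + 0.0121 + 0.0676 + 0.0576 + 0.0004 + 0.0441 = 0.2018
Σp_2ᵢ² = 0.02² + 0.27² + 0.19² + 0.35² + 0.07² + 0.08² + 0.02² = 0.0004 + 0.0729 + 0.0361 + 0.1225 + 0.0049 + 0.0064 + 0.0004 = 0.2436
O = 0.1727 / √(0.2018 × 0.2436) = 0.1727 / 0.22172 = 0.7789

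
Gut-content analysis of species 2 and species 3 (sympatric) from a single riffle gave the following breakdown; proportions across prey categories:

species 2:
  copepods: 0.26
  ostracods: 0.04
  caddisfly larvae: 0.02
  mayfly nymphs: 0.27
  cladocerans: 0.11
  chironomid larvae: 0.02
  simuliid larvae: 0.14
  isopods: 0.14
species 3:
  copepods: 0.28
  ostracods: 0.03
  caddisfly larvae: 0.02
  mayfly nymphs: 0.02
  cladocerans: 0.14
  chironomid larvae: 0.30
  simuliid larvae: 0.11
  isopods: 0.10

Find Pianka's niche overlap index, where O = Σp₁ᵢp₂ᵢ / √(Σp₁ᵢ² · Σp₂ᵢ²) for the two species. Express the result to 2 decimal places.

0.64

Σ p₁ᵢp₂ᵢ = 0.0728 + 0.0012 + 0.0004 + 0.0054 + 0.0154 + 0.0060 + 0.0154 + 0.0140 = 0.1306
Σp_1ᵢ² = 0.26² + 0.04² + 0.02² + 0.27² + 0.11² + 0.02² + 0.14² + 0.14² = 0.0676 + 0.0016 + 0.0004 + 0.0729 + 0.0121 + 0.0004 + 0.0196 + 0.0196 = 0.1942
Σp_2ᵢ² = 0.28² + 0.03² + 0.02² + 0.02² + 0.14² + 0.30² + 0.11² + 0.10² = 0.0784 + 0.0009 + 0.0004 + 0.0004 + 0.0196 + 0.0900 + 0.0121 + 0.0100 = 0.2118
O = 0.1306 / √(0.1942 × 0.2118) = 0.1306 / 0.20281 = 0.6440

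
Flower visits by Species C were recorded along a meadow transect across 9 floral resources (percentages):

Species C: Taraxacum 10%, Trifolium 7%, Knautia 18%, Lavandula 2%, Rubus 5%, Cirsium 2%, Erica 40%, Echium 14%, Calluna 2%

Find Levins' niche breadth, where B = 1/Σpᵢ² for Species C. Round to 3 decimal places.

4.337

Convert percentages to proportions (divide by 100).
Σpᵢ² = 0.10² + 0.07² + 0.18² + 0.02² + 0.05² + 0.02² + 0.40² + 0.14² + 0.02² = 0.0100 + 0.0049 + 0.0324 + 0.0004 + 0.0025 + 0.0004 + 0.1600 + 0.0196 + 0.0004 = 0.2306
B = 1 / 0.2306 = 4.33651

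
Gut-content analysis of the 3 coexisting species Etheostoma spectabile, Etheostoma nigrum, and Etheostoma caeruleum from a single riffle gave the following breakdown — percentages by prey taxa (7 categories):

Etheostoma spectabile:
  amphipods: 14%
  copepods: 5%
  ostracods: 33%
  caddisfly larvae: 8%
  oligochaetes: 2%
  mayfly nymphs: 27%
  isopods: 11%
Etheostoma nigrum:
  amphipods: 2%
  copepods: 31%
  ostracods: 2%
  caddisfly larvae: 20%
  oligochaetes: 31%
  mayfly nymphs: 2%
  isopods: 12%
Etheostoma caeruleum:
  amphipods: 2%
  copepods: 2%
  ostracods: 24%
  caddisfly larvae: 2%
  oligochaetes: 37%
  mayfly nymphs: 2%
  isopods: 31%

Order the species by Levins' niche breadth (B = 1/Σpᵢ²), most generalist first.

Etheostoma spectabile > Etheostoma nigrum > Etheostoma caeruleum

Convert percentages to proportions (divide by 100).
Σp_specᵢ² = 0.14² + 0.05² + 0.33² + 0.08² + 0.02² + 0.27² + 0.11² = 0.0196 + 0.0025 + 0.1089 + 0.0064 + 0.0004 + 0.0729 + 0.0121 = 0.2228
B_spec = 1 / 0.2228 = 4.4883
Σp_nigrᵢ² = 0.02² + 0.31² + 0.02² + 0.20² + 0.31² + 0.02² + 0.12² = 0.0004 + 0.0961 + 0.0004 + 0.0400 + 0.0961 + 0.0004 + 0.0144 = 0.2478
B_nigr = 1 / 0.2478 = 4.0355
Σp_caerᵢ² = 0.02² + 0.02² + 0.24² + 0.02² + 0.37² + 0.02² + 0.31² = 0.0004 + 0.0004 + 0.0576 + 0.0004 + 0.1369 + 0.0004 + 0.0961 = 0.2922
B_caer = 1 / 0.2922 = 3.4223
Ranking by B (broadest → narrowest): Etheostoma spectabile (4.49) > Etheostoma nigrum (4.04) > Etheostoma caeruleum (3.42)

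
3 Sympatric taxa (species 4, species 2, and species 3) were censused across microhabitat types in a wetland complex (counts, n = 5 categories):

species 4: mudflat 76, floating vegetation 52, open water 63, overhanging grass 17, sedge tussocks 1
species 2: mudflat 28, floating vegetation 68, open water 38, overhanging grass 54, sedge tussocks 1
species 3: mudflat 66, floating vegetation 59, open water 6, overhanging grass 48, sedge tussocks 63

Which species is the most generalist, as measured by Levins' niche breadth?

species 3

Proportions for species 4 (n=209): 76/209=0.3636, 52/209=0.2488, 63/209=0.3014, 17/209=0.0813, 1/209=0.0048
Proportions for species 2 (n=189): 28/189=0.1481, 68/189=0.3598, 38/189=0.2011, 54/189=0.2857, 1/189=0.0053
Proportions for species 3 (n=242): 66/242=0.2727, 59/242=0.2438, 6/242=0.0248, 48/242=0.1983, 63/242=0.2603
Σp_4ᵢ² = 0.3636² + 0.2488² + 0.3014² + 0.0813² + 0.0048² = 0.132205 + 0.061901 + 0.090842 + 0.006610 + 0.000023 = 0.291581
B_4 = 1 / 0.291581 = 3.4296
Σp_2ᵢ² = 0.1481² + 0.3598² + 0.2011² + 0.2857² + 0.0053² = 0.021934 + 0.129456 + 0.040441 + 0.081624 + 0.000028 = 0.273483
B_2 = 1 / 0.273483 = 3.6565
Σp_3ᵢ² = 0.2727² + 0.2438² + 0.0248² + 0.1983² + 0.2603² = 0.074365 + 0.059438 + 0.000615 + 0.039323 + 0.067756 = 0.241497
B_3 = 1 / 0.241497 = 4.1408
Highest B → broadest niche (most generalist): species 3 (B = 4.14).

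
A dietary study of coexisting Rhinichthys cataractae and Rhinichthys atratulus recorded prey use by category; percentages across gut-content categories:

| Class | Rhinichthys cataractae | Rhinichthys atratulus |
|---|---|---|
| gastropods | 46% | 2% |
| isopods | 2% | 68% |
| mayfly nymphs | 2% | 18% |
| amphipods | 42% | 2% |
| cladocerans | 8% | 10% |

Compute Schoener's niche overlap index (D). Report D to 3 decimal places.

Convert percentages to proportions (divide by 100).
Σ|p₁ᵢ − p₂ᵢ| = 0.44 + 0.66 + 0.16 + 0.40 + 0.02 = 1.68
D = 1 − ½ × 1.68 = 1 − 0.840 = 0.16000

0.160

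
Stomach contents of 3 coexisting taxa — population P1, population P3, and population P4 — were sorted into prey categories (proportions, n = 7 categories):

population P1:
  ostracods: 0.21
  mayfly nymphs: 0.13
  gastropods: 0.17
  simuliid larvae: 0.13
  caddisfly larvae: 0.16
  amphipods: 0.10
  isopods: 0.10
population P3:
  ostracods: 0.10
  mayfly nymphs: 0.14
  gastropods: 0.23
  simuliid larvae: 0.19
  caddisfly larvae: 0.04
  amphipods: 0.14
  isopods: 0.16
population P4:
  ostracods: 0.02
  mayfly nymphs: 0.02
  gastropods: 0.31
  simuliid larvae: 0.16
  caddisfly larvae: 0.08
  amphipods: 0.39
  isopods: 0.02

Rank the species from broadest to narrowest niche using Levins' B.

population P1 > population P3 > population P4

Σp_P1ᵢ² = 0.21² + 0.13² + 0.17² + 0.13² + 0.16² + 0.10² + 0.10² = 0.0441 + 0.0169 + 0.0289 + 0.0169 + 0.0256 + 0.0100 + 0.0100 = 0.1524
B_P1 = 1 / 0.1524 = 6.5617
Σp_P3ᵢ² = 0.10² + 0.14² + 0.23² + 0.19² + 0.04² + 0.14² + 0.16² = 0.0100 + 0.0196 + 0.0529 + 0.0361 + 0.0016 + 0.0196 + 0.0256 = 0.1654
B_P3 = 1 / 0.1654 = 6.0459
Σp_P4ᵢ² = 0.02² + 0.02² + 0.31² + 0.16² + 0.08² + 0.39² + 0.02² = 0.0004 + 0.0004 + 0.0961 + 0.0256 + 0.0064 + 0.1521 + 0.0004 = 0.2814
B_P4 = 1 / 0.2814 = 3.5537
Ranking by B (broadest → narrowest): population P1 (6.56) > population P3 (6.05) > population P4 (3.55)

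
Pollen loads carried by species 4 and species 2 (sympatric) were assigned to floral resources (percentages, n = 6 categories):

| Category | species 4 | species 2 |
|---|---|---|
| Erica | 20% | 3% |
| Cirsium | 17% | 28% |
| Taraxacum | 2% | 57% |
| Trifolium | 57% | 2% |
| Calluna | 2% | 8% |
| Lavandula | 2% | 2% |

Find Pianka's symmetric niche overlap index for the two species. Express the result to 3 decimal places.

Convert percentages to proportions (divide by 100).
Σ p₁ᵢp₂ᵢ = 0.0060 + 0.0476 + 0.0114 + 0.0114 + 0.0016 + 0.0004 = 0.0784
Σp_1ᵢ² = 0.20² + 0.17² + 0.02² + 0.57² + 0.02² + 0.02² = 0.0400 + 0.0289 + 0.0004 + 0.3249 + 0.0004 + 0.0004 = 0.3950
Σp_2ᵢ² = 0.03² + 0.28² + 0.57² + 0.02² + 0.08² + 0.02² = 0.0009 + 0.0784 + 0.3249 + 0.0004 + 0.0064 + 0.0004 = 0.4114
O = 0.0784 / √(0.3950 × 0.4114) = 0.0784 / 0.403117 = 0.19448

0.194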